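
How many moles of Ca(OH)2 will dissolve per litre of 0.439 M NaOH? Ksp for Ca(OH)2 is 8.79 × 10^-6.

s ≈ 4.56 x 10^-5 M

Ca(OH)2(s) ⇌ Ca^2+(aq) + 2 OH^-(aq)
Ksp = [Ca^2+][OH^-]^2
Let s be the molar solubility in this solution. [Ca^2+] = s, [OH^-] = 0.439 + 2s ≈ 0.439 (since OH^- from NaOH dominates).
Ksp ≈ s × (0.439)^2
s = 4.56 × 10^-5 M
Check: 2s = 9.1 x 10^-5 ≪ 0.439, so the approximation is valid.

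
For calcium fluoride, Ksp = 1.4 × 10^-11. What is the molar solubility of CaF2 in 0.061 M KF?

CaF2(s) ⇌ Ca^2+(aq) + 2 F^-(aq)
Ksp = [Ca^2+][F^-]^2
Let s = moles of CaF2 that dissolve per litre. [Ca^2+] = s, [F^-] = 0.061 + 2s ≈ 0.061 (Ksp is small, so little additional dissolves).
Ksp ≈ s × (0.061)^2
s = 3.8 × 10^-9 M
Check: 2s = 7.5 × 10^-9 ≪ 0.061, so the approximation is valid.

3.8 x 10^-9 M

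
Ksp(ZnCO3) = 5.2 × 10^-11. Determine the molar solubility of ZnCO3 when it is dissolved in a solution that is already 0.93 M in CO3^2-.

ZnCO3(s) ⇌ Zn^2+(aq) + CO3^2-(aq)
Ksp = [Zn^2+][CO3^2-]
Let s be the molar solubility in this solution. [Zn^2+] = s, [CO3^2-] = 0.93 + s ≈ 0.93 (since the CO3^2- already present dominates).
Ksp ≈ s × 0.93
s = 5.6 x 10^-11 M
Check: s = 5.6 × 10^-11 ≪ 0.93, so the approximation is valid.

s ≈ 5.6 × 10^-11 M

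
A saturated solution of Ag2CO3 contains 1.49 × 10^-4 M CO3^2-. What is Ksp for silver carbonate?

Ag2CO3(s) ⇌ 2 Ag^+ + CO3^2-
Stoichiometry gives [Ag^+] = (2/1)[CO3^2-] = 2.980 x 10^-4 M.
Ksp = [Ag^+]^2[CO3^2-]
Ksp = (2.980 x 10^-4)^2 × 1.49 x 10^-4 = 1.32 x 10^-11

Ksp = 1.32 × 10^-11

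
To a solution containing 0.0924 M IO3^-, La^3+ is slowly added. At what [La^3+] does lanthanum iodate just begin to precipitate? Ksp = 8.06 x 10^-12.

La(IO3)3(s) ⇌ La^3+ + 3 IO3^-
Ksp = [La^3+][IO3^-]^3
Precipitation begins when Q = Ksp. With [IO3^-] = 0.0924 M:
8.06 x 10^-12 = (0.0924)^3 × [La^3+]
[La^3+] = (8.06 x 10^-12 / 7.889 × 10^-4) = 1.02 x 10^-8 M

1.02 × 10^-8 M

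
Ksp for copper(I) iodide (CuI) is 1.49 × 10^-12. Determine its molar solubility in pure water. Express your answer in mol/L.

s ≈ 1.22e-6 M

CuI(s) <=> Cu^+(aq) + I^-(aq)
Ksp = [Cu^+][I^-]
With molar solubility s: [Cu^+] = s, [I^-] = s.
Ksp = s^2
s = (1.49 × 10^-12)^(1/2) = 1.22 × 10^-6 M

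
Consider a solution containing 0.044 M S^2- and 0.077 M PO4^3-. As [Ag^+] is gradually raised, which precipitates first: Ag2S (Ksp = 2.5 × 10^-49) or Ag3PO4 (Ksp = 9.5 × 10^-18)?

Precipitation of each salt starts when its ion product equals its Ksp.
For Ag2S: 2.5 × 10^-49 = 0.044 × [Ag^+]^2  ⇒  [Ag^+] = 2.4 × 10^-24 M.
For Ag3PO4: 9.5 × 10^-18 = 0.077 × [Ag^+]^3  ⇒  [Ag^+] = 5.0 x 10^-6 M.
The salt with the lower threshold [Ag^+] precipitates first: Ag2S.

Ag2S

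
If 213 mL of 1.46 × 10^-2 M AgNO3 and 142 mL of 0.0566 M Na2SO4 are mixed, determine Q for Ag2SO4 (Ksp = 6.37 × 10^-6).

Q ≈ 1.74 x 10^-6

Total volume = 213 + 142 = 355 mL.
[Ag^+] = 1.46 × 10^-2 × (213/355) = 8.760 × 10^-3 M
[SO4^2-] = 5.66 × 10^-2 × (142/355) = 2.264 x 10^-2 M
Ag2SO4(s) ⇌ 2 Ag^+(aq) + SO4^2-(aq), so Q = [Ag^+]^2[SO4^2-]
Q = (8.760 × 10^-3)^2(2.264 x 10^-2) = 1.74 × 10^-6
Q < Ksp, so no precipitate of Ag2SO4 forms.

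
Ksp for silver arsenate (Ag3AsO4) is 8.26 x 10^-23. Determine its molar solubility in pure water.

s = 1.32e-6 M

Ag3AsO4(s) ⇌ 3 Ag^+ + AsO4^3-
Ksp = [Ag^+]^3[AsO4^3-]
Let s = molar solubility. Then [Ag^+] = 3s and [AsO4^3-] = s.
Substituting: Ksp = (3s)^3s = 27s^4
s^4 = 8.26 x 10^-23 / 27, so s = 1.32 × 10^-6 M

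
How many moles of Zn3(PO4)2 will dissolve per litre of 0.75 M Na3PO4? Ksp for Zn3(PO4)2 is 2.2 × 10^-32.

s = 1.1e-11 M

Zn3(PO4)2(s) ⇌ 3 Zn^2+ + 2 PO4^3-
Ksp = [Zn^2+]^3[PO4^3-]^2
Let s be the molar solubility in this solution. [Zn^2+] = 3s, [PO4^3-] = 0.75 + 2s ≈ 0.75 (since PO4^3- from Na3PO4 dominates).
Ksp ≈ (3s)^3 × (0.75)^2
s = 1.1 x 10^-11 M
Check: 2s = 2.3 x 10^-11 ≪ 0.75, so the approximation is valid.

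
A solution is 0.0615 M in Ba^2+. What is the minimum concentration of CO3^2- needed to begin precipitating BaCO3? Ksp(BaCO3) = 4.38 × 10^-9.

7.12 x 10^-8 M

BaCO3(s) ⇌ Ba^2+(aq) + CO3^2-(aq)
Ksp = [Ba^2+][CO3^2-]
Precipitation begins when Q = Ksp. With [Ba^2+] = 0.0615 M:
4.38 × 10^-9 = (0.0615) × [CO3^2-]
[CO3^2-] = (4.38 × 10^-9 / 6.15 × 10^-2) = 7.12 x 10^-8 M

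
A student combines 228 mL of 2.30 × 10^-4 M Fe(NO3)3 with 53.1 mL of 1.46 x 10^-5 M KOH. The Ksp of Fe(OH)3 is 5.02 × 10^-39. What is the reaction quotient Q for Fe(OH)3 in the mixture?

3.91 × 10^-21

Total volume = 228 + 53.1 = 281.1 mL.
[Fe^3+] = 2.30 x 10^-4 × (228/281.1) = 1.866 × 10^-4 M
[OH^-] = 1.46 × 10^-5 × (53.1/281.1) = 2.758 × 10^-6 M
Fe(OH)3(s) <=> Fe^3+(aq) + 3 OH^-(aq), so Q = [Fe^3+][OH^-]^3
Q = (1.866 × 10^-4)(2.758 x 10^-6)^3 = 3.91 × 10^-21
Q > Ksp, so Fe(OH)3 will precipitate.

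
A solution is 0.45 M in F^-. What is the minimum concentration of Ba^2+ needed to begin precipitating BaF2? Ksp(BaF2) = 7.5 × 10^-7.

BaF2(s) <=> Ba^2+ + 2 F^-
Ksp = [Ba^2+][F^-]^2
Precipitation begins when Q = Ksp. With [F^-] = 0.45 M:
7.5 × 10^-7 = (0.45)^2 × [Ba^2+]
[Ba^2+] = (7.5 × 10^-7 / 2.03 × 10^-1) = 3.7 x 10^-6 M

[Ba^2+] ≈ 3.7e-6 M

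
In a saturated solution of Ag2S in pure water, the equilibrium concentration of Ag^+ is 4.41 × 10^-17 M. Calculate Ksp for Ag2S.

Ksp ≈ 4.29 × 10^-50

Ag2S(s) <=> 2 Ag^+ + S^2-
Stoichiometry gives [S^2-] = (1/2)[Ag^+] = 2.205 × 10^-17 M.
Ksp = [Ag^+]^2[S^2-]
Ksp = (4.41 × 10^-17)^2 × 2.205 x 10^-17 = 4.29 x 10^-50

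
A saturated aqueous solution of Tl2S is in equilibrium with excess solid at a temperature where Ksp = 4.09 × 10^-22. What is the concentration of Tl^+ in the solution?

9.35e-8 M

Tl2S(s) ⇌ 2 Tl^+ + S^2-
Ksp = [Tl^+]^2[S^2-]
If s mol/L of Tl2S dissolves, [Tl^+] = 2s and [S^2-] = s.
So Ksp = (2s)^2 × s = 4s^3
s^3 = 4.09 × 10^-22 / 4, so s = 4.676 x 10^-8 M
[Tl^+] = 2s = 9.35 × 10^-8 M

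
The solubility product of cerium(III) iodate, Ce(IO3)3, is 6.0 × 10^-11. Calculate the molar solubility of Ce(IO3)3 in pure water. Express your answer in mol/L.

1.2e-3 M

Ce(IO3)3(s) ⇌ Ce^3+ + 3 IO3^-
Ksp = [Ce^3+][IO3^-]^3
For each mole of Ce(IO3)3 that dissolves: [Ce^3+] = s, [IO3^-] = 3s.
Substituting: Ksp = s(3s)^3 = 27s^4
Solving, s = (6.0 × 10^-11/27)^(1/4) = 1.2 × 10^-3 M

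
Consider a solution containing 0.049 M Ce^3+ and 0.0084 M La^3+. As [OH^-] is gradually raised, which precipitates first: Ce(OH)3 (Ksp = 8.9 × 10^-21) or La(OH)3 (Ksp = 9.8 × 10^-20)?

Each salt begins to precipitate when Q = Ksp, i.e. when [OH^-] reaches its threshold.
For Ce(OH)3: 8.9 × 10^-21 = 0.049 × [OH^-]^3  ⇒  [OH^-] = 5.7 × 10^-7 M.
For La(OH)3: 9.8 × 10^-20 = 0.0084 × [OH^-]^3  ⇒  [OH^-] = 2.3 x 10^-6 M.
The salt with the lower threshold [OH^-] precipitates first: Ce(OH)3.

Ce(OH)3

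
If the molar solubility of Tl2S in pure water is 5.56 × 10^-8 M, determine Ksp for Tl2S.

Tl2S(s) ⇌ 2 Tl^+ + S^2-
If s mol/L of Tl2S dissolves, [Tl^+] = 2s and [S^2-] = s.
Ksp = [Tl^+]^2[S^2-]
So Ksp = (2s)^2 × s = 4s^3
Ksp = 4 × (5.56 × 10^-8)^3 = 6.88 × 10^-22

Ksp = 6.88 x 10^-22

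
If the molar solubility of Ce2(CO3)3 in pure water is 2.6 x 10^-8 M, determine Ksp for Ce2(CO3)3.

Ce2(CO3)3(s) ⇌ 2 Ce^3+ + 3 CO3^2-
Let s = molar solubility. Then [Ce^3+] = 2s and [CO3^2-] = 3s.
Ksp = [Ce^3+]^2[CO3^2-]^3
Substituting: Ksp = (2s)^2(3s)^3 = 108s^5
Ksp = 108 × (2.6 x 10^-8)^5 = 1.3 × 10^-36

Ksp = 1.3 × 10^-36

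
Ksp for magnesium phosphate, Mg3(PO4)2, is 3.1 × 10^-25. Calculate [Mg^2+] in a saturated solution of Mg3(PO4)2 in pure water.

Mg3(PO4)2(s) ⇌ 3 Mg^2+ + 2 PO4^3-
Ksp = [Mg^2+]^3[PO4^3-]^2
For each mole of Mg3(PO4)2 that dissolves: [Mg^2+] = 3s, [PO4^3-] = 2s.
Substituting: Ksp = (3s)^3(2s)^2 = 108s^5
s^5 = 3.1 × 10^-25 / 108, so s = 4.92 x 10^-6 M
[Mg^2+] = 3s = 1.5 x 10^-5 M

[Mg^2+] = 1.5e-5 M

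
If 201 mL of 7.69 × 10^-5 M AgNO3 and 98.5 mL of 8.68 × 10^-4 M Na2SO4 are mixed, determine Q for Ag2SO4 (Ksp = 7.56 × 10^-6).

Total volume = 201 + 98.5 = 299.5 mL.
[Ag^+] = 7.69 × 10^-5 × (201/299.5) = 5.161 x 10^-5 M
[SO4^2-] = 8.68 x 10^-4 × (98.5/299.5) = 2.855 × 10^-4 M
Ag2SO4(s) ⇌ 2 Ag^+ + SO4^2-, so Q = [Ag^+]^2[SO4^2-]
Q = (5.161 × 10^-5)^2(2.855 x 10^-4) = 7.60 x 10^-13
Q < Ksp, so no precipitate of Ag2SO4 forms.

Q = 7.60 x 10^-13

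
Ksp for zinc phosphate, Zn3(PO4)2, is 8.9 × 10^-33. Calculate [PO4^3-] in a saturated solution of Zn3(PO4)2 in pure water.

[PO4^3-] = 3.0e-7 M

Zn3(PO4)2(s) <=> 3 Zn^2+(aq) + 2 PO4^3-(aq)
Ksp = [Zn^2+]^3[PO4^3-]^2
If s mol/L of Zn3(PO4)2 dissolves, [Zn^2+] = 3s and [PO4^3-] = 2s.
Ksp = (3s)^3(2s)^2 = 108s^5
Solving, s = (8.9 × 10^-33/108)^(1/5) = 1.52 x 10^-7 M
[PO4^3-] = 2s = 3.0 x 10^-7 M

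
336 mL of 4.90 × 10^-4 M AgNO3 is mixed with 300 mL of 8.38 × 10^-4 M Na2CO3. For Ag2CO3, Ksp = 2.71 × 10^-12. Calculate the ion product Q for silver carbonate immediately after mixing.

2.65e-11

Total volume = 336 + 300 = 636 mL.
[Ag^+] = 4.90 x 10^-4 × (336/636) = 2.589 × 10^-4 M
[CO3^2-] = 8.38 × 10^-4 × (300/636) = 3.953 × 10^-4 M
Ag2CO3(s) ⇌ 2 Ag^+ + CO3^2-, so Q = [Ag^+]^2[CO3^2-]
Q = (2.589 x 10^-4)^2(3.953 × 10^-4) = 2.65 x 10^-11
Q > Ksp, so Ag2CO3 will precipitate.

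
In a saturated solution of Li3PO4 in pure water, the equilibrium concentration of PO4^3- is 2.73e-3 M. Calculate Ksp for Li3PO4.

Li3PO4(s) ⇌ 3 Li^+(aq) + PO4^3-(aq)
Stoichiometry gives [Li^+] = (3/1)[PO4^3-] = 8.190 x 10^-3 M.
Ksp = [Li^+]^3[PO4^3-]
Ksp = (8.190 × 10^-3)^3 × 2.73 x 10^-3 = 1.50 × 10^-9

Ksp ≈ 1.50e-9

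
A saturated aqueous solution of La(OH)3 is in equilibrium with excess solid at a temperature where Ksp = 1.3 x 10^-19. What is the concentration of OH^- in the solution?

2.5 x 10^-5 M

La(OH)3(s) ⇌ La^3+(aq) + 3 OH^-(aq)
Ksp = [La^3+][OH^-]^3
With molar solubility s: [La^3+] = s, [OH^-] = 3s.
Ksp = s(3s)^3 = 27s^4
s^4 = 1.3 x 10^-19 / 27, so s = 8.33 x 10^-6 M
[OH^-] = 3s = 2.5 x 10^-5 M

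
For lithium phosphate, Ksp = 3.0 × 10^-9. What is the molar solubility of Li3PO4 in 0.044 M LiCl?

Li3PO4(s) <=> 3 Li^+ + PO4^3-
Ksp = [Li^+]^3[PO4^3-]
Let s = moles of Li3PO4 that dissolve per litre. [Li^+] = 0.044 + 3s ≈ 0.044, [PO4^3-] = s (since Li^+ from LiCl dominates).
Ksp ≈ (0.044)^3 × s
s = 3.5 × 10^-5 M
Check: 3s = 1.1 x 10^-4 ≪ 0.044, so the approximation is valid.

s ≈ 3.5 × 10^-5 M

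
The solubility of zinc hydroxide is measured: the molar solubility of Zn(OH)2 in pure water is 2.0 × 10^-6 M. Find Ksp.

Zn(OH)2(s) ⇌ Zn^2+ + 2 OH^-
For each mole of Zn(OH)2 that dissolves: [Zn^2+] = s, [OH^-] = 2s.
Ksp = [Zn^2+][OH^-]^2
Substituting: Ksp = s(2s)^2 = 4s^3
Ksp = 4 × (2.0 × 10^-6)^3 = 3.2 × 10^-17

Ksp ≈ 3.2 x 10^-17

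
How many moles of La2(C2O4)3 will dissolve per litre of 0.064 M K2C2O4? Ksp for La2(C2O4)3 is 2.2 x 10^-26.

La2(C2O4)3(s) ⇌ 2 La^3+(aq) + 3 C2O4^2-(aq)
Ksp = [La^3+]^2[C2O4^2-]^3
Let s = moles of La2(C2O4)3 that dissolve per litre. [La^3+] = 2s, [C2O4^2-] = 0.064 + 3s ≈ 0.064 (since C2O4^2- from K2C2O4 dominates).
Ksp ≈ (2s)^2 × (0.064)^3
s = 4.6 × 10^-12 M
Check: 3s = 1.4 x 10^-11 ≪ 0.064, so the approximation is valid.

s = 4.6e-12 M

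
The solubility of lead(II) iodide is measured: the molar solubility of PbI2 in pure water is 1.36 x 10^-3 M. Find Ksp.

Ksp ≈ 1.01e-8

PbI2(s) <=> Pb^2+(aq) + 2 I^-(aq)
If s mol/L of PbI2 dissolves, [Pb^2+] = s and [I^-] = 2s.
Ksp = [Pb^2+][I^-]^2
So Ksp = s × (2s)^2 = 4s^3
Ksp = 4 × (1.36 x 10^-3)^3 = 1.01 x 10^-8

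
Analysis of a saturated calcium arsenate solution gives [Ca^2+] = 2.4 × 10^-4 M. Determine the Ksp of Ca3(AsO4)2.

Ksp ≈ 3.5e-19

Ca3(AsO4)2(s) ⇌ 3 Ca^2+ + 2 AsO4^3-
Stoichiometry gives [AsO4^3-] = (2/3)[Ca^2+] = 1.60 × 10^-4 M.
Ksp = [Ca^2+]^3[AsO4^3-]^2
Ksp = (2.4 × 10^-4)^3 × (1.60 × 10^-4)^2 = 3.5 x 10^-19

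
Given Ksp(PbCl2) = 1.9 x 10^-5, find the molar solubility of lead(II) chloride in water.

s = 1.7 × 10^-2 M

PbCl2(s) ⇌ Pb^2+(aq) + 2 Cl^-(aq)
Ksp = [Pb^2+][Cl^-]^2
If s mol/L of PbCl2 dissolves, [Pb^2+] = s and [Cl^-] = 2s.
Substituting: Ksp = s(2s)^2 = 4s^3
Solving, s = (1.9 x 10^-5/4)^(1/3) = 1.7 × 10^-2 M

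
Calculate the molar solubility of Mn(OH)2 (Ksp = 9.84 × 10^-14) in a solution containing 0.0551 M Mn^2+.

Mn(OH)2(s) <=> Mn^2+(aq) + 2 OH^-(aq)
Ksp = [Mn^2+][OH^-]^2
Let s be the molar solubility in this solution. [Mn^2+] = 0.0551 + s ≈ 0.0551, [OH^-] = 2s (since the Mn^2+ already present dominates).
Ksp ≈ 0.0551 × (2s)^2
s = 6.68 x 10^-7 M
Check: s = 6.7 x 10^-7 ≪ 0.0551, so the approximation is valid.

s ≈ 6.68 × 10^-7 M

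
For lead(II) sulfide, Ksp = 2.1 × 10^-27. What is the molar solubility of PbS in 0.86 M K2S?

s ≈ 2.4 × 10^-27 M

PbS(s) ⇌ Pb^2+ + S^2-
Ksp = [Pb^2+][S^2-]
If s mol/L dissolves here, [Pb^2+] = s, [S^2-] = 0.86 + s ≈ 0.86 (Ksp is small, so little additional dissolves).
Ksp ≈ s × 0.86
s = 2.4 × 10^-27 M
Check: s = 2.4 × 10^-27 ≪ 0.86, so the approximation is valid.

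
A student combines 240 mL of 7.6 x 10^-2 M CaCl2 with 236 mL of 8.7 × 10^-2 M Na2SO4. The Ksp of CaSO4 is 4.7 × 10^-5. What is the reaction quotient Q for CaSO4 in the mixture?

Total volume = 240 + 236 = 476 mL.
[Ca^2+] = 7.6 × 10^-2 × (240/476) = 3.83 x 10^-2 M
[SO4^2-] = 8.7 × 10^-2 × (236/476) = 4.31 × 10^-2 M
CaSO4(s) <=> Ca^2+ + SO4^2-, so Q = [Ca^2+][SO4^2-]
Q = (3.83 × 10^-2)(4.31 × 10^-2) = 1.7 x 10^-3
Q > Ksp, so CaSO4 will precipitate.

1.7e-3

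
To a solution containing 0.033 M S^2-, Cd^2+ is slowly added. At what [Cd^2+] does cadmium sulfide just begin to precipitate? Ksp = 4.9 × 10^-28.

CdS(s) ⇌ Cd^2+(aq) + S^2-(aq)
Ksp = [Cd^2+][S^2-]
Precipitation begins when Q = Ksp. With [S^2-] = 0.033 M:
4.9 × 10^-28 = (0.033) × [Cd^2+]
[Cd^2+] = (4.9 × 10^-28 / 3.3 × 10^-2) = 1.5 x 10^-26 M

[Cd^2+] = 1.5 × 10^-26 M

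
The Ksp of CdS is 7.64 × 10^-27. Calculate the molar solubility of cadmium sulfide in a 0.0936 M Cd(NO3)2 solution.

CdS(s) ⇌ Cd^2+(aq) + S^2-(aq)
Ksp = [Cd^2+][S^2-]
If s mol/L dissolves here, [Cd^2+] = 0.0936 + s ≈ 0.0936, [S^2-] = s (since Cd^2+ from Cd(NO3)2 dominates).
Ksp ≈ 0.0936 × s
s = 8.16 × 10^-26 M
Check: s = 8.2 × 10^-26 ≪ 0.0936, so the approximation is valid.

s = 8.16e-26 M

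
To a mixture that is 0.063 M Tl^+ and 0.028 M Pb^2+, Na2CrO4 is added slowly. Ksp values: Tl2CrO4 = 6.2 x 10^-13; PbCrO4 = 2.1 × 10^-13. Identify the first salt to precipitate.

Each salt begins to precipitate when Q = Ksp, i.e. when [CrO4^2-] reaches its threshold.
For Tl2CrO4: 6.2 x 10^-13 = (0.063)^2 × [CrO4^2-]  ⇒  [CrO4^2-] = 1.6 x 10^-10 M.
For PbCrO4: 2.1 × 10^-13 = 0.028 × [CrO4^2-]  ⇒  [CrO4^2-] = 7.5 × 10^-12 M.
The salt with the lower threshold [CrO4^2-] precipitates first: PbCrO4.

PbCrO4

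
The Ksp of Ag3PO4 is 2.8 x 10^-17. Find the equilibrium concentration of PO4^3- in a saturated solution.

[PO4^3-] = 3.2 × 10^-5 M

Ag3PO4(s) ⇌ 3 Ag^+ + PO4^3-
Ksp = [Ag^+]^3[PO4^3-]
For each mole of Ag3PO4 that dissolves: [Ag^+] = 3s, [PO4^3-] = s.
Ksp = (3s)^3s = 27s^4
s^4 = 2.8 x 10^-17 / 27, so s = 3.19 x 10^-5 M
[PO4^3-] = s = 3.2 x 10^-5 M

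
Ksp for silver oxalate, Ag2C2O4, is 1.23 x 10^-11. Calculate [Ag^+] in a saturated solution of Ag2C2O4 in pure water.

Ag2C2O4(s) ⇌ 2 Ag^+(aq) + C2O4^2-(aq)
Ksp = [Ag^+]^2[C2O4^2-]
If s mol/L of Ag2C2O4 dissolves, [Ag^+] = 2s and [C2O4^2-] = s.
Substituting: Ksp = (2s)^2s = 4s^3
Solving, s = (1.23 x 10^-11/4)^(1/3) = 1.454 × 10^-4 M
[Ag^+] = 2s = 2.91 x 10^-4 M

2.91 x 10^-4 M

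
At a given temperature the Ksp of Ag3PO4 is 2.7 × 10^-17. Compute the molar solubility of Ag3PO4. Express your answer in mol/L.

3.2 x 10^-5 M

Ag3PO4(s) <=> 3 Ag^+ + PO4^3-
Ksp = [Ag^+]^3[PO4^3-]
With molar solubility s: [Ag^+] = 3s, [PO4^3-] = s.
Ksp = (3s)^3s = 27s^4
Solving, s = (2.7 × 10^-17/27)^(1/4) = 3.2 × 10^-5 M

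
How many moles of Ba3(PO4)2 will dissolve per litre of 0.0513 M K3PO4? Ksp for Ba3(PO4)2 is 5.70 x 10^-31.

Ba3(PO4)2(s) ⇌ 3 Ba^2+ + 2 PO4^3-
Ksp = [Ba^2+]^3[PO4^3-]^2
If s mol/L dissolves here, [Ba^2+] = 3s, [PO4^3-] = 0.0513 + 2s ≈ 0.0513 (Ksp is small, so little additional dissolves).
Ksp ≈ (3s)^3 × (0.0513)^2
s = 2.00 x 10^-10 M
Check: 2s = 4.0 × 10^-10 ≪ 0.0513, so the approximation is valid.

s = 2.00e-10 M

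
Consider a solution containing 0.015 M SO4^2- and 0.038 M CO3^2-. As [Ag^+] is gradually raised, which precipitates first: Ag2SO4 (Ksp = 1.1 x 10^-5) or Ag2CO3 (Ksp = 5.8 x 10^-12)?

Precipitation of each salt starts when its ion product equals its Ksp.
For Ag2SO4: 1.1 x 10^-5 = 0.015 × [Ag^+]^2  ⇒  [Ag^+] = 2.7 × 10^-2 M.
For Ag2CO3: 5.8 x 10^-12 = 0.038 × [Ag^+]^2  ⇒  [Ag^+] = 1.2 x 10^-5 M.
The salt with the lower threshold [Ag^+] precipitates first: Ag2CO3.

Ag2CO3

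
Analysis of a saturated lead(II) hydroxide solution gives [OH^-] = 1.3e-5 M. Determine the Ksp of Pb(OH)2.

Pb(OH)2(s) ⇌ Pb^2+ + 2 OH^-
Stoichiometry gives [Pb^2+] = (1/2)[OH^-] = 6.50 × 10^-6 M.
Ksp = [Pb^2+][OH^-]^2
Ksp = 6.50 x 10^-6 × (1.3 × 10^-5)^2 = 1.1 x 10^-15

1.1 × 10^-15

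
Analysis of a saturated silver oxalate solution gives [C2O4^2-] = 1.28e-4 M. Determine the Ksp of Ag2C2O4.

Ksp ≈ 8.39 x 10^-12

Ag2C2O4(s) ⇌ 2 Ag^+ + C2O4^2-
Stoichiometry gives [Ag^+] = (2/1)[C2O4^2-] = 2.560 × 10^-4 M.
Ksp = [Ag^+]^2[C2O4^2-]
Ksp = (2.560 × 10^-4)^2 × 1.28 x 10^-4 = 8.39 × 10^-12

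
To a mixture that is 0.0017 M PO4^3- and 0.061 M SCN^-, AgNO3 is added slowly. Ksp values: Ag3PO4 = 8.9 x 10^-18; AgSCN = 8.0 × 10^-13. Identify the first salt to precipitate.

AgSCN

Precipitation of each salt starts when its ion product equals its Ksp.
For Ag3PO4: 8.9 x 10^-18 = 0.0017 × [Ag^+]^3  ⇒  [Ag^+] = 1.7 x 10^-5 M.
For AgSCN: 8.0 × 10^-13 = 0.061 × [Ag^+]  ⇒  [Ag^+] = 1.3 × 10^-11 M.
The salt with the lower threshold [Ag^+] precipitates first: AgSCN.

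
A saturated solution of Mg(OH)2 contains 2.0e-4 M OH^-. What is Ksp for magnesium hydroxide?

4.0e-12

Mg(OH)2(s) ⇌ Mg^2+(aq) + 2 OH^-(aq)
Stoichiometry gives [Mg^2+] = (1/2)[OH^-] = 1.00 × 10^-4 M.
Ksp = [Mg^2+][OH^-]^2
Ksp = 1.00 x 10^-4 × (2.0 × 10^-4)^2 = 4.0 × 10^-12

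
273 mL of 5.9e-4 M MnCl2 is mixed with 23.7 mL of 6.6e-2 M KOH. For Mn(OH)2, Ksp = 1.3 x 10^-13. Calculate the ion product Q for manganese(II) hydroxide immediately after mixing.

Q ≈ 1.5e-8

Total volume = 273 + 23.7 = 296.7 mL.
[Mn^2+] = 5.9 × 10^-4 × (273/296.7) = 5.43 × 10^-4 M
[OH^-] = 6.6 x 10^-2 × (23.7/296.7) = 5.27 × 10^-3 M
Mn(OH)2(s) <=> Mn^2+(aq) + 2 OH^-(aq), so Q = [Mn^2+][OH^-]^2
Q = (5.43 × 10^-4)(5.27 x 10^-3)^2 = 1.5 × 10^-8
Q > Ksp, so Mn(OH)2 will precipitate.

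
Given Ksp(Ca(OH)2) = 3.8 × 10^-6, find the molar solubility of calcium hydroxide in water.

Ca(OH)2(s) ⇌ Ca^2+ + 2 OH^-
Ksp = [Ca^2+][OH^-]^2
If s mol/L of Ca(OH)2 dissolves, [Ca^2+] = s and [OH^-] = 2s.
So Ksp = s × (2s)^2 = 4s^3
s^3 = 3.8 × 10^-6 / 4, so s = 9.8 × 10^-3 M

s ≈ 9.8 x 10^-3 M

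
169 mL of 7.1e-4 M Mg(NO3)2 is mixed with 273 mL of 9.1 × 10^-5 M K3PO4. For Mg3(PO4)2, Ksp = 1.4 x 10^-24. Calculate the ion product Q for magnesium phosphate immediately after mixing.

Total volume = 169 + 273 = 442 mL.
[Mg^2+] = 7.1 × 10^-4 × (169/442) = 2.71 × 10^-4 M
[PO4^3-] = 9.1 × 10^-5 × (273/442) = 5.62 × 10^-5 M
Mg3(PO4)2(s) <=> 3 Mg^2+ + 2 PO4^3-, so Q = [Mg^2+]^3[PO4^3-]^2
Q = (2.71 × 10^-4)^3(5.62 x 10^-5)^2 = 6.3 × 10^-20
Q > Ksp, so Mg3(PO4)2 will precipitate.

Q = 6.3 × 10^-20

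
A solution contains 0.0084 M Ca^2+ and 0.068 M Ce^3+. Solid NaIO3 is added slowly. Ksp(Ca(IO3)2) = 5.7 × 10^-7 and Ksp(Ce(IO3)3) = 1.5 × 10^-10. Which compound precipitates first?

Each salt begins to precipitate when Q = Ksp, i.e. when [IO3^-] reaches its threshold.
For Ca(IO3)2: 5.7 × 10^-7 = 0.0084 × [IO3^-]^2  ⇒  [IO3^-] = 8.2 × 10^-3 M.
For Ce(IO3)3: 1.5 × 10^-10 = 0.068 × [IO3^-]^3  ⇒  [IO3^-] = 1.3 × 10^-3 M.
The salt with the lower threshold [IO3^-] precipitates first: Ce(IO3)3.

Ce(IO3)3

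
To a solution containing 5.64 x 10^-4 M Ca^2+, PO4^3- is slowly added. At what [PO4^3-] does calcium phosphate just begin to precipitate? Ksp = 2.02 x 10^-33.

[PO4^3-] = 3.36e-12 M

Ca3(PO4)2(s) ⇌ 3 Ca^2+(aq) + 2 PO4^3-(aq)
Ksp = [Ca^2+]^3[PO4^3-]^2
Precipitation begins when Q = Ksp. With [Ca^2+] = 5.64 x 10^-4 M:
2.02 x 10^-33 = (5.64 x 10^-4)^3 × [PO4^3-]^2
[PO4^3-] = (2.02 x 10^-33 / 1.794 × 10^-10)^(1/2) = 3.36 × 10^-12 M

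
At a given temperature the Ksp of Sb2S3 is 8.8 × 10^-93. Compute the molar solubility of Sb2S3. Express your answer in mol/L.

Sb2S3(s) ⇌ 2 Sb^3+ + 3 S^2-
Ksp = [Sb^3+]^2[S^2-]^3
If s mol/L of Sb2S3 dissolves, [Sb^3+] = 2s and [S^2-] = 3s.
Ksp = (2s)^2(3s)^3 = 108s^5
s = (8.8 × 10^-93 / 108)^(1/5) = 1.5 x 10^-19 M

s ≈ 1.5 × 10^-19 M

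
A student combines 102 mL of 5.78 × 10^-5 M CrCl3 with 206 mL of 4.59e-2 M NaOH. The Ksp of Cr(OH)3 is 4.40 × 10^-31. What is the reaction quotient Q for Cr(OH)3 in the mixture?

Total volume = 102 + 206 = 308 mL.
[Cr^3+] = 5.78 x 10^-5 × (102/308) = 1.914 × 10^-5 M
[OH^-] = 4.59 x 10^-2 × (206/308) = 3.070 × 10^-2 M
Cr(OH)3(s) <=> Cr^3+ + 3 OH^-, so Q = [Cr^3+][OH^-]^3
Q = (1.914 × 10^-5)(3.070 × 10^-2)^3 = 5.54 × 10^-10
Q > Ksp, so Cr(OH)3 will precipitate.

Q ≈ 5.54 x 10^-10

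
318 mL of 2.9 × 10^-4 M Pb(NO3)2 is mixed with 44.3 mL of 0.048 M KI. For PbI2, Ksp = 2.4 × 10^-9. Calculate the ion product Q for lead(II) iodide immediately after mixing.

Q = 8.8e-9

Total volume = 318 + 44.3 = 362.3 mL.
[Pb^2+] = 2.9 × 10^-4 × (318/362.3) = 2.55 x 10^-4 M
[I^-] = 4.8 × 10^-2 × (44.3/362.3) = 5.87 × 10^-3 M
PbI2(s) ⇌ Pb^2+ + 2 I^-, so Q = [Pb^2+][I^-]^2
Q = (2.55 × 10^-4)(5.87 × 10^-3)^2 = 8.8 × 10^-9
Q > Ksp, so PbI2 will precipitate.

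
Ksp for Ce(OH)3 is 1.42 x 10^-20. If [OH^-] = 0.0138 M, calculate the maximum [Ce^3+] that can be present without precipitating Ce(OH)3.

Ce(OH)3(s) ⇌ Ce^3+ + 3 OH^-
Ksp = [Ce^3+][OH^-]^3
Precipitation begins when Q = Ksp. With [OH^-] = 0.0138 M:
1.42 x 10^-20 = (0.0138)^3 × [Ce^3+]
[Ce^3+] = (1.42 x 10^-20 / 2.628 × 10^-6) = 5.40 × 10^-15 M

5.40e-15 M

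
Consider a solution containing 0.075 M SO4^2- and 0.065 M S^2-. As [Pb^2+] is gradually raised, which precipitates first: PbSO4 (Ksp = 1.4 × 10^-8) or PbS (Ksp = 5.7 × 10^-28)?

Precipitation of each salt starts when its ion product equals its Ksp.
For PbSO4: 1.4 × 10^-8 = 0.075 × [Pb^2+]  ⇒  [Pb^2+] = 1.9 × 10^-7 M.
For PbS: 5.7 × 10^-28 = 0.065 × [Pb^2+]  ⇒  [Pb^2+] = 8.8 × 10^-27 M.
The salt with the lower threshold [Pb^2+] precipitates first: PbS.

PbS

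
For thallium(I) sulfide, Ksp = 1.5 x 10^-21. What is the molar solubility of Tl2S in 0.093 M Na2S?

Tl2S(s) ⇌ 2 Tl^+ + S^2-
Ksp = [Tl^+]^2[S^2-]
Let s = moles of Tl2S that dissolve per litre. [Tl^+] = 2s, [S^2-] = 0.093 + s ≈ 0.093 (Ksp is small, so little additional dissolves).
Ksp ≈ (2s)^2 × 0.093
s = 6.4 × 10^-11 M
Check: s = 6.4 × 10^-11 ≪ 0.093, so the approximation is valid.

s = 6.4e-11 M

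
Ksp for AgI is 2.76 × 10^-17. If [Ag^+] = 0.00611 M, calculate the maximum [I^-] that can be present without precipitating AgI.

AgI(s) ⇌ Ag^+ + I^-
Ksp = [Ag^+][I^-]
Precipitation begins when Q = Ksp. With [Ag^+] = 0.00611 M:
2.76 × 10^-17 = (0.00611) × [I^-]
[I^-] = (2.76 × 10^-17 / 6.11 × 10^-3) = 4.52 x 10^-15 M

[I^-] = 4.52 x 10^-15 M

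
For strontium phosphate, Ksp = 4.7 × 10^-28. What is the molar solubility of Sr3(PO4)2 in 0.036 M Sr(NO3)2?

s = 1.6e-12 M

Sr3(PO4)2(s) ⇌ 3 Sr^2+(aq) + 2 PO4^3-(aq)
Ksp = [Sr^2+]^3[PO4^3-]^2
Let s = moles of Sr3(PO4)2 that dissolve per litre. [Sr^2+] = 0.036 + 3s ≈ 0.036, [PO4^3-] = 2s (common-ion effect: Sr^2+ is already 0.036 M).
Ksp ≈ (0.036)^3 × (2s)^2
s = 1.6 × 10^-12 M
Check: 3s = 4.8 x 10^-12 ≪ 0.036, so the approximation is valid.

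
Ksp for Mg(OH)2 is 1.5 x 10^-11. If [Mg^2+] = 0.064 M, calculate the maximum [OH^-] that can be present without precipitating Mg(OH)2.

[OH^-] = 1.5e-5 M

Mg(OH)2(s) <=> Mg^2+(aq) + 2 OH^-(aq)
Ksp = [Mg^2+][OH^-]^2
Precipitation begins when Q = Ksp. With [Mg^2+] = 0.064 M:
1.5 x 10^-11 = (0.064) × [OH^-]^2
[OH^-] = (1.5 x 10^-11 / 6.4 × 10^-2)^(1/2) = 1.5 × 10^-5 M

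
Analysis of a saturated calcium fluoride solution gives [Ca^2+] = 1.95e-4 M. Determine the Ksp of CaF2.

CaF2(s) ⇌ Ca^2+(aq) + 2 F^-(aq)
Stoichiometry gives [F^-] = (2/1)[Ca^2+] = 3.900 x 10^-4 M.
Ksp = [Ca^2+][F^-]^2
Ksp = 1.95 x 10^-4 × (3.900 × 10^-4)^2 = 2.97 × 10^-11

Ksp = 2.97 x 10^-11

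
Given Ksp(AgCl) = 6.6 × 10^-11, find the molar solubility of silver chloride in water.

s ≈ 8.1 × 10^-6 M

AgCl(s) ⇌ Ag^+ + Cl^-
Ksp = [Ag^+][Cl^-]
Let s = molar solubility. Then [Ag^+] = s and [Cl^-] = s.
Ksp = s^2
s = (6.6 × 10^-11)^(1/2) = 8.1 × 10^-6 M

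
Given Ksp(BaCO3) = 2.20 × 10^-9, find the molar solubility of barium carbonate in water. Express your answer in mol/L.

4.69e-5 M

BaCO3(s) ⇌ Ba^2+(aq) + CO3^2-(aq)
Ksp = [Ba^2+][CO3^2-]
If s mol/L of BaCO3 dissolves, [Ba^2+] = s and [CO3^2-] = s.
Ksp = s × s = s^2
s = (2.20 × 10^-9)^(1/2) = 4.69 × 10^-5 M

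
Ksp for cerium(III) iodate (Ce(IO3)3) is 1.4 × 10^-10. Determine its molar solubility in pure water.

Ce(IO3)3(s) ⇌ Ce^3+(aq) + 3 IO3^-(aq)
Ksp = [Ce^3+][IO3^-]^3
With molar solubility s: [Ce^3+] = s, [IO3^-] = 3s.
So Ksp = s × (3s)^3 = 27s^4
Solving, s = (1.4 × 10^-10/27)^(1/4) = 1.5 x 10^-3 M

s = 1.5 × 10^-3 M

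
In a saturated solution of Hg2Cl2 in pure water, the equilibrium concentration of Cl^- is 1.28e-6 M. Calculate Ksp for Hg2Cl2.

Hg2Cl2(s) ⇌ Hg2^2+(aq) + 2 Cl^-(aq)
Stoichiometry gives [Hg2^2+] = (1/2)[Cl^-] = 6.400 x 10^-7 M.
Ksp = [Hg2^2+][Cl^-]^2
Ksp = 6.400 x 10^-7 × (1.28 x 10^-6)^2 = 1.05 x 10^-18

Ksp = 1.05 x 10^-18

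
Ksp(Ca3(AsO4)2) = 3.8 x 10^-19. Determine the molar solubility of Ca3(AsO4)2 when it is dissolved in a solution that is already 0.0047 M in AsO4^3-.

8.6 × 10^-6 M

Ca3(AsO4)2(s) ⇌ 3 Ca^2+(aq) + 2 AsO4^3-(aq)
Ksp = [Ca^2+]^3[AsO4^3-]^2
Let s = moles of Ca3(AsO4)2 that dissolve per litre. [Ca^2+] = 3s, [AsO4^3-] = 0.0047 + 2s ≈ 0.0047 (common-ion effect: AsO4^3- is already 0.0047 M).
Ksp ≈ (3s)^3 × (0.0047)^2
s = 8.6 × 10^-6 M
Check: 2s = 1.7 x 10^-5 ≪ 0.0047, so the approximation is valid.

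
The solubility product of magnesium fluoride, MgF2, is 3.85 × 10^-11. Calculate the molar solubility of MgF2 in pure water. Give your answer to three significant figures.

MgF2(s) <=> Mg^2+(aq) + 2 F^-(aq)
Ksp = [Mg^2+][F^-]^2
Let s = molar solubility. Then [Mg^2+] = s and [F^-] = 2s.
Substituting: Ksp = s(2s)^2 = 4s^3
Solving, s = (3.85 × 10^-11/4)^(1/3) = 2.13 × 10^-4 M

s = 2.13 × 10^-4 M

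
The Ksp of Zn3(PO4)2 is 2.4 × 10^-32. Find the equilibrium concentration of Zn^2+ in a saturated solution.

Zn3(PO4)2(s) ⇌ 3 Zn^2+ + 2 PO4^3-
Ksp = [Zn^2+]^3[PO4^3-]^2
For each mole of Zn3(PO4)2 that dissolves: [Zn^2+] = 3s, [PO4^3-] = 2s.
So Ksp = (3s)^3 × (2s)^2 = 108s^5
Solving, s = (2.4 × 10^-32/108)^(1/5) = 1.86 x 10^-7 M
[Zn^2+] = 3s = 5.6 × 10^-7 M

[Zn^2+] ≈ 5.6 x 10^-7 M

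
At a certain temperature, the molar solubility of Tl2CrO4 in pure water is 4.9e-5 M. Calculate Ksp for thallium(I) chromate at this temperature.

Tl2CrO4(s) ⇌ 2 Tl^+(aq) + CrO4^2-(aq)
If s mol/L of Tl2CrO4 dissolves, [Tl^+] = 2s and [CrO4^2-] = s.
Ksp = [Tl^+]^2[CrO4^2-]
Substituting: Ksp = (2s)^2s = 4s^3
Ksp = 4 × (4.9 × 10^-5)^3 = 4.7 x 10^-13

4.7 × 10^-13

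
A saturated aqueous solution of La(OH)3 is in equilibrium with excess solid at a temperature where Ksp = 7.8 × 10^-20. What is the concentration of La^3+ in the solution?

7.3 x 10^-6 M

La(OH)3(s) ⇌ La^3+(aq) + 3 OH^-(aq)
Ksp = [La^3+][OH^-]^3
With molar solubility s: [La^3+] = s, [OH^-] = 3s.
Substituting: Ksp = s(3s)^3 = 27s^4
s = (7.8 × 10^-20 / 27)^(1/4) = 7.33 × 10^-6 M
[La^3+] = s = 7.3 x 10^-6 M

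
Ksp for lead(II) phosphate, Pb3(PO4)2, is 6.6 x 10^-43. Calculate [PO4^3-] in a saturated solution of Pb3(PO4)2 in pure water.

Pb3(PO4)2(s) ⇌ 3 Pb^2+(aq) + 2 PO4^3-(aq)
Ksp = [Pb^2+]^3[PO4^3-]^2
If s mol/L of Pb3(PO4)2 dissolves, [Pb^2+] = 3s and [PO4^3-] = 2s.
Substituting: Ksp = (3s)^3(2s)^2 = 108s^5
Solving, s = (6.6 x 10^-43/108)^(1/5) = 1.44 x 10^-9 M
[PO4^3-] = 2s = 2.9 × 10^-9 M

[PO4^3-] ≈ 2.9 x 10^-9 M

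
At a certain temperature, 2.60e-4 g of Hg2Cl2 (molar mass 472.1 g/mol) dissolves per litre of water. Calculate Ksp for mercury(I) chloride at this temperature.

Ksp = 6.68 × 10^-19

Molar solubility s = (2.60 × 10^-4 g/L) / (472.1 g/mol) = 5.507 × 10^-7 M.
Hg2Cl2(s) ⇌ Hg2^2+(aq) + 2 Cl^-(aq)
For each mole of Hg2Cl2 that dissolves: [Hg2^2+] = s, [Cl^-] = 2s.
Ksp = [Hg2^2+][Cl^-]^2
So Ksp = s × (2s)^2 = 4s^3
With s = 5.507 x 10^-7: Ksp = 6.68 × 10^-19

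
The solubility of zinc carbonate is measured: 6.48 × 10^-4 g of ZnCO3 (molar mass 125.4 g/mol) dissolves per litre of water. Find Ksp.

Molar solubility s = (6.48 x 10^-4 g/L) / (125.4 g/mol) = 5.167 × 10^-6 M.
ZnCO3(s) <=> Zn^2+ + CO3^2-
If s mol/L of ZnCO3 dissolves, [Zn^2+] = s and [CO3^2-] = s.
Ksp = [Zn^2+][CO3^2-]
Ksp = s × s = s^2
With s = 5.167 × 10^-6: Ksp = 2.67 x 10^-11

2.67 × 10^-11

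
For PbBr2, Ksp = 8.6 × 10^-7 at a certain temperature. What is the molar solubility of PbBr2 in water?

6.0 × 10^-3 M

PbBr2(s) ⇌ Pb^2+(aq) + 2 Br^-(aq)
Ksp = [Pb^2+][Br^-]^2
With molar solubility s: [Pb^2+] = s, [Br^-] = 2s.
So Ksp = s × (2s)^2 = 4s^3
Solving, s = (8.6 × 10^-7/4)^(1/3) = 6.0 × 10^-3 M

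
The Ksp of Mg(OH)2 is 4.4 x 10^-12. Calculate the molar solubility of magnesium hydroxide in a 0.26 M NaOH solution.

s = 6.5e-11 M

Mg(OH)2(s) <=> Mg^2+ + 2 OH^-
Ksp = [Mg^2+][OH^-]^2
Let s be the molar solubility in this solution. [Mg^2+] = s, [OH^-] = 0.26 + 2s ≈ 0.26 (common-ion effect: OH^- is already 0.26 M).
Ksp ≈ s × (0.26)^2
s = 6.5 x 10^-11 M
Check: 2s = 1.3 × 10^-10 ≪ 0.26, so the approximation is valid.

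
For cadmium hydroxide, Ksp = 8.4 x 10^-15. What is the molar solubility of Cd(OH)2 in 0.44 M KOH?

4.3 × 10^-14 M

Cd(OH)2(s) <=> Cd^2+(aq) + 2 OH^-(aq)
Ksp = [Cd^2+][OH^-]^2
Let s = moles of Cd(OH)2 that dissolve per litre. [Cd^2+] = s, [OH^-] = 0.44 + 2s ≈ 0.44 (since OH^- from KOH dominates).
Ksp ≈ s × (0.44)^2
s = 4.3 × 10^-14 M
Check: 2s = 8.7 x 10^-14 ≪ 0.44, so the approximation is valid.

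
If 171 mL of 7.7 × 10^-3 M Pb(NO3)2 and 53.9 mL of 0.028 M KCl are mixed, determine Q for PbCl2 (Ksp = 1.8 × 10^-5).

Total volume = 171 + 53.9 = 224.9 mL.
[Pb^2+] = 7.7 × 10^-3 × (171/224.9) = 5.85 × 10^-3 M
[Cl^-] = 2.8 × 10^-2 × (53.9/224.9) = 6.71 × 10^-3 M
PbCl2(s) <=> Pb^2+ + 2 Cl^-, so Q = [Pb^2+][Cl^-]^2
Q = (5.85 × 10^-3)(6.71 × 10^-3)^2 = 2.6 × 10^-7
Q < Ksp, so no precipitate of PbCl2 forms.

Q = 2.6 × 10^-7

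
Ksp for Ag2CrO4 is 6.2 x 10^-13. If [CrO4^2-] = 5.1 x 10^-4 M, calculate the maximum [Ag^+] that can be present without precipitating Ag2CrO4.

Ag2CrO4(s) <=> 2 Ag^+(aq) + CrO4^2-(aq)
Ksp = [Ag^+]^2[CrO4^2-]
Precipitation begins when Q = Ksp. With [CrO4^2-] = 5.1 x 10^-4 M:
6.2 x 10^-13 = (5.1 x 10^-4) × [Ag^+]^2
[Ag^+] = (6.2 x 10^-13 / 5.1 × 10^-4)^(1/2) = 3.5 × 10^-5 M

3.5 × 10^-5 M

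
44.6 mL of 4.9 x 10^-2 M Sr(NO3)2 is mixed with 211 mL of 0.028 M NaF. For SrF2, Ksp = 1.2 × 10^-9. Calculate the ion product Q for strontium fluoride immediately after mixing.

Total volume = 44.6 + 211 = 255.6 mL.
[Sr^2+] = 4.9 × 10^-2 × (44.6/255.6) = 8.55 x 10^-3 M
[F^-] = 2.8 × 10^-2 × (211/255.6) = 2.31 × 10^-2 M
SrF2(s) <=> Sr^2+(aq) + 2 F^-(aq), so Q = [Sr^2+][F^-]^2
Q = (8.55 × 10^-3)(2.31 × 10^-2)^2 = 4.6 × 10^-6
Q > Ksp, so SrF2 will precipitate.

4.6 × 10^-6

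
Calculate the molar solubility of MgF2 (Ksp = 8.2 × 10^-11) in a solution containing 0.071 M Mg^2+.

MgF2(s) <=> Mg^2+ + 2 F^-
Ksp = [Mg^2+][F^-]^2
Let s = moles of MgF2 that dissolve per litre. [Mg^2+] = 0.071 + s ≈ 0.071, [F^-] = 2s (common-ion effect: Mg^2+ is already 0.071 M).
Ksp ≈ 0.071 × (2s)^2
s = 1.7 x 10^-5 M
Check: s = 1.7 × 10^-5 ≪ 0.071, so the approximation is valid.

s ≈ 1.7 x 10^-5 M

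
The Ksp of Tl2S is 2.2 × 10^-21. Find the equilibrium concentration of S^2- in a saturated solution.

Tl2S(s) <=> 2 Tl^+ + S^2-
Ksp = [Tl^+]^2[S^2-]
For each mole of Tl2S that dissolves: [Tl^+] = 2s, [S^2-] = s.
Ksp = (2s)^2s = 4s^3
s^3 = 2.2 × 10^-21 / 4, so s = 8.19 × 10^-8 M
[S^2-] = s = 8.2 x 10^-8 M

[S^2-] ≈ 8.2 × 10^-8 M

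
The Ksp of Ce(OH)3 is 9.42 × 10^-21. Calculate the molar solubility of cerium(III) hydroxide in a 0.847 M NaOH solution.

Ce(OH)3(s) ⇌ Ce^3+ + 3 OH^-
Ksp = [Ce^3+][OH^-]^3
Let s = moles of Ce(OH)3 that dissolve per litre. [Ce^3+] = s, [OH^-] = 0.847 + 3s ≈ 0.847 (Ksp is small, so little additional dissolves).
Ksp ≈ s × (0.847)^3
s = 1.55 x 10^-20 M
Check: 3s = 4.7 × 10^-20 ≪ 0.847, so the approximation is valid.

s = 1.55 × 10^-20 M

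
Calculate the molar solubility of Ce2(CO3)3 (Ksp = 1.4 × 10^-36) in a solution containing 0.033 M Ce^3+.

Ce2(CO3)3(s) ⇌ 2 Ce^3+(aq) + 3 CO3^2-(aq)
Ksp = [Ce^3+]^2[CO3^2-]^3
If s mol/L dissolves here, [Ce^3+] = 0.033 + 2s ≈ 0.033, [CO3^2-] = 3s (common-ion effect: Ce^3+ is already 0.033 M).
Ksp ≈ (0.033)^2 × (3s)^3
s = 3.6 × 10^-12 M
Check: 2s = 7.2 × 10^-12 ≪ 0.033, so the approximation is valid.

3.6 × 10^-12 M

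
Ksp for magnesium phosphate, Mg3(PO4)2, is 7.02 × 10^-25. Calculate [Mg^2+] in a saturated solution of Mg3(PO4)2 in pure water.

Mg3(PO4)2(s) ⇌ 3 Mg^2+(aq) + 2 PO4^3-(aq)
Ksp = [Mg^2+]^3[PO4^3-]^2
With molar solubility s: [Mg^2+] = 3s, [PO4^3-] = 2s.
Substituting: Ksp = (3s)^3(2s)^2 = 108s^5
s^5 = 7.02 × 10^-25 / 108, so s = 5.789 × 10^-6 M
[Mg^2+] = 3s = 1.74 x 10^-5 M

[Mg^2+] = 1.74 × 10^-5 M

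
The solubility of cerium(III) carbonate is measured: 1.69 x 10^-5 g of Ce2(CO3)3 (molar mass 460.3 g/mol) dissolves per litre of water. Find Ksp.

7.21 x 10^-36

Molar solubility s = (1.69 × 10^-5 g/L) / (460.3 g/mol) = 3.672 x 10^-8 M.
Ce2(CO3)3(s) ⇌ 2 Ce^3+(aq) + 3 CO3^2-(aq)
With molar solubility s: [Ce^3+] = 2s, [CO3^2-] = 3s.
Ksp = [Ce^3+]^2[CO3^2-]^3
Substituting: Ksp = (2s)^2(3s)^3 = 108s^5
With s = 3.672 × 10^-8: Ksp = 7.21 × 10^-36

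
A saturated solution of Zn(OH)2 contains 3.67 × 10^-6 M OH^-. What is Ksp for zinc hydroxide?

Zn(OH)2(s) <=> Zn^2+ + 2 OH^-
Stoichiometry gives [Zn^2+] = (1/2)[OH^-] = 1.835 × 10^-6 M.
Ksp = [Zn^2+][OH^-]^2
Ksp = 1.835 × 10^-6 × (3.67 × 10^-6)^2 = 2.47 × 10^-17

2.47e-17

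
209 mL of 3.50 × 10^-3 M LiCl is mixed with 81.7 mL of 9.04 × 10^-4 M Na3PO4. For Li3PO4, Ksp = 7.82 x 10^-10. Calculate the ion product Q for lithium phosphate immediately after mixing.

Total volume = 209 + 81.7 = 290.7 mL.
[Li^+] = 3.50 x 10^-3 × (209/290.7) = 2.516 × 10^-3 M
[PO4^3-] = 9.04 x 10^-4 × (81.7/290.7) = 2.541 × 10^-4 M
Li3PO4(s) ⇌ 3 Li^+(aq) + PO4^3-(aq), so Q = [Li^+]^3[PO4^3-]
Q = (2.516 × 10^-3)^3(2.541 × 10^-4) = 4.05 x 10^-12
Q < Ksp, so no precipitate of Li3PO4 forms.

4.05e-12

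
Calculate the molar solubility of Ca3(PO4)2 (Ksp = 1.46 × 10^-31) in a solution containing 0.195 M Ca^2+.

2.22 × 10^-15 M

Ca3(PO4)2(s) ⇌ 3 Ca^2+(aq) + 2 PO4^3-(aq)
Ksp = [Ca^2+]^3[PO4^3-]^2
Let s = moles of Ca3(PO4)2 that dissolve per litre. [Ca^2+] = 0.195 + 3s ≈ 0.195, [PO4^3-] = 2s (common-ion effect: Ca^2+ is already 0.195 M).
Ksp ≈ (0.195)^3 × (2s)^2
s = 2.22 × 10^-15 M
Check: 3s = 6.7 × 10^-15 ≪ 0.195, so the approximation is valid.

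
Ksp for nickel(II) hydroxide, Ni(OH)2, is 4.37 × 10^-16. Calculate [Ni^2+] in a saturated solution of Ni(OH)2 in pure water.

[Ni^2+] ≈ 4.78 x 10^-6 M

Ni(OH)2(s) ⇌ Ni^2+(aq) + 2 OH^-(aq)
Ksp = [Ni^2+][OH^-]^2
With molar solubility s: [Ni^2+] = s, [OH^-] = 2s.
Ksp = s(2s)^2 = 4s^3
s = (4.37 × 10^-16 / 4)^(1/3) = 4.781 x 10^-6 M
[Ni^2+] = s = 4.78 × 10^-6 M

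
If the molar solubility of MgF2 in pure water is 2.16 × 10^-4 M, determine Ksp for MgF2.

Ksp = 4.03e-11

MgF2(s) ⇌ Mg^2+ + 2 F^-
Let s = molar solubility. Then [Mg^2+] = s and [F^-] = 2s.
Ksp = [Mg^2+][F^-]^2
So Ksp = s × (2s)^2 = 4s^3
With s = 2.16 × 10^-4: Ksp = 4.03 × 10^-11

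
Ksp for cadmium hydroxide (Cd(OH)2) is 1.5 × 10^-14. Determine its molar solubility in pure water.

1.6 × 10^-5 M

Cd(OH)2(s) <=> Cd^2+ + 2 OH^-
Ksp = [Cd^2+][OH^-]^2
With molar solubility s: [Cd^2+] = s, [OH^-] = 2s.
Ksp = s(2s)^2 = 4s^3
s = (1.5 × 10^-14 / 4)^(1/3) = 1.6 × 10^-5 M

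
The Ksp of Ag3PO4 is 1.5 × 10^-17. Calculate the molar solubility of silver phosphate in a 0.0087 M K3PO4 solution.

s = 4.0 × 10^-6 M

Ag3PO4(s) ⇌ 3 Ag^+(aq) + PO4^3-(aq)
Ksp = [Ag^+]^3[PO4^3-]
Let s be the molar solubility in this solution. [Ag^+] = 3s, [PO4^3-] = 0.0087 + s ≈ 0.0087 (common-ion effect: PO4^3- is already 0.0087 M).
Ksp ≈ (3s)^3 × 0.0087
s = 4.0 x 10^-6 M
Check: s = 4.0 × 10^-6 ≪ 0.0087, so the approximation is valid.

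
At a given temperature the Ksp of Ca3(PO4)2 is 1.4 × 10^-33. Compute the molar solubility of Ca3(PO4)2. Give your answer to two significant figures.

s = 1.1 × 10^-7 M

Ca3(PO4)2(s) ⇌ 3 Ca^2+ + 2 PO4^3-
Ksp = [Ca^2+]^3[PO4^3-]^2
With molar solubility s: [Ca^2+] = 3s, [PO4^3-] = 2s.
Ksp = (3s)^3(2s)^2 = 108s^5
s = (1.4 × 10^-33 / 108)^(1/5) = 1.1 × 10^-7 M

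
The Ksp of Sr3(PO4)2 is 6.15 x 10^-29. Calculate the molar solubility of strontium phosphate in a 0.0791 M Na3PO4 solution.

7.14 x 10^-10 M

Sr3(PO4)2(s) <=> 3 Sr^2+ + 2 PO4^3-
Ksp = [Sr^2+]^3[PO4^3-]^2
Let s = moles of Sr3(PO4)2 that dissolve per litre. [Sr^2+] = 3s, [PO4^3-] = 0.0791 + 2s ≈ 0.0791 (common-ion effect: PO4^3- is already 0.0791 M).
Ksp ≈ (3s)^3 × (0.0791)^2
s = 7.14 x 10^-10 M
Check: 2s = 1.4 × 10^-9 ≪ 0.0791, so the approximation is valid.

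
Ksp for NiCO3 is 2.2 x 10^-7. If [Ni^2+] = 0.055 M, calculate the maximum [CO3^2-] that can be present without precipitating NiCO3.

4.0 × 10^-6 M

NiCO3(s) ⇌ Ni^2+(aq) + CO3^2-(aq)
Ksp = [Ni^2+][CO3^2-]
Precipitation begins when Q = Ksp. With [Ni^2+] = 0.055 M:
2.2 x 10^-7 = (0.055) × [CO3^2-]
[CO3^2-] = (2.2 x 10^-7 / 5.5 × 10^-2) = 4.0 × 10^-6 M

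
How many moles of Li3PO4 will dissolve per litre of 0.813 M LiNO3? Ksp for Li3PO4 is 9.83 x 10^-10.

Li3PO4(s) ⇌ 3 Li^+ + PO4^3-
Ksp = [Li^+]^3[PO4^3-]
If s mol/L dissolves here, [Li^+] = 0.813 + 3s ≈ 0.813, [PO4^3-] = s (since Li^+ from LiNO3 dominates).
Ksp ≈ (0.813)^3 × s
s = 1.83 x 10^-9 M
Check: 3s = 5.5 × 10^-9 ≪ 0.813, so the approximation is valid.

s = 1.83 × 10^-9 M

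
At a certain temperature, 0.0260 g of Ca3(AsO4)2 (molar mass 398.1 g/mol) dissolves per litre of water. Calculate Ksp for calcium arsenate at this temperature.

Molar solubility s = (2.60 x 10^-2 g/L) / (398.1 g/mol) = 6.531 × 10^-5 M.
Ca3(AsO4)2(s) ⇌ 3 Ca^2+(aq) + 2 AsO4^3-(aq)
With molar solubility s: [Ca^2+] = 3s, [AsO4^3-] = 2s.
Ksp = [Ca^2+]^3[AsO4^3-]^2
Ksp = (3s)^3(2s)^2 = 108s^5
Ksp = 108 × (6.531 x 10^-5)^5 = 1.28 x 10^-19

Ksp ≈ 1.28 x 10^-19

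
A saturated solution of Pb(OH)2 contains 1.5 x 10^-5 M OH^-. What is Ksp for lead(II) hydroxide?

Ksp = 1.7 × 10^-15

Pb(OH)2(s) ⇌ Pb^2+(aq) + 2 OH^-(aq)
Stoichiometry gives [Pb^2+] = (1/2)[OH^-] = 7.50 × 10^-6 M.
Ksp = [Pb^2+][OH^-]^2
Ksp = 7.50 × 10^-6 × (1.5 x 10^-5)^2 = 1.7 × 10^-15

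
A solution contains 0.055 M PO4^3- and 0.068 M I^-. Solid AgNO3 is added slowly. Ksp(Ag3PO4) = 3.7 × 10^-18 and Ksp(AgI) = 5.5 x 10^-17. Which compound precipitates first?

Precipitation of each salt starts when its ion product equals its Ksp.
For Ag3PO4: 3.7 × 10^-18 = 0.055 × [Ag^+]^3  ⇒  [Ag^+] = 4.1 × 10^-6 M.
For AgI: 5.5 x 10^-17 = 0.068 × [Ag^+]  ⇒  [Ag^+] = 8.1 × 10^-16 M.
The salt with the lower threshold [Ag^+] precipitates first: AgI.

AgI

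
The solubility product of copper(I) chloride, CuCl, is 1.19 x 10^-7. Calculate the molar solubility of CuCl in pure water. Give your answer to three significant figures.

CuCl(s) ⇌ Cu^+ + Cl^-
Ksp = [Cu^+][Cl^-]
For each mole of CuCl that dissolves: [Cu^+] = s, [Cl^-] = s.
Ksp = (s)(s) = s^2
s = √(1.19 x 10^-7) = 3.45 × 10^-4 M

s = 3.45 × 10^-4 M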